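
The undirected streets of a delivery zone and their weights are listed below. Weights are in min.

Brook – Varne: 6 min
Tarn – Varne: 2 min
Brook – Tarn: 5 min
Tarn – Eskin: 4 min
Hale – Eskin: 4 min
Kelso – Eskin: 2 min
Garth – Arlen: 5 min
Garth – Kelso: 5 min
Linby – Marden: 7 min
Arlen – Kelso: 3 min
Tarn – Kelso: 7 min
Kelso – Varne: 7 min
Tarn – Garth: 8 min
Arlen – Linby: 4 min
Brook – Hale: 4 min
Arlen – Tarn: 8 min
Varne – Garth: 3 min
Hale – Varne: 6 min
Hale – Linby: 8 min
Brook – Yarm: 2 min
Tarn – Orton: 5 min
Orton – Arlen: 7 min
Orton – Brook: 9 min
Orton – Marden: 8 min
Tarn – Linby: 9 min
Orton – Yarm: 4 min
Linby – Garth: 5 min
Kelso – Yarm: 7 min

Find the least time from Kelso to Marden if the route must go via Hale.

21 min

Shortest Kelso→Hale: Kelso–Eskin–Hale = 6
Best Hale to Marden: Hale–Linby–Marden costing 15
Total via Hale: 6 + 15 = 21 min.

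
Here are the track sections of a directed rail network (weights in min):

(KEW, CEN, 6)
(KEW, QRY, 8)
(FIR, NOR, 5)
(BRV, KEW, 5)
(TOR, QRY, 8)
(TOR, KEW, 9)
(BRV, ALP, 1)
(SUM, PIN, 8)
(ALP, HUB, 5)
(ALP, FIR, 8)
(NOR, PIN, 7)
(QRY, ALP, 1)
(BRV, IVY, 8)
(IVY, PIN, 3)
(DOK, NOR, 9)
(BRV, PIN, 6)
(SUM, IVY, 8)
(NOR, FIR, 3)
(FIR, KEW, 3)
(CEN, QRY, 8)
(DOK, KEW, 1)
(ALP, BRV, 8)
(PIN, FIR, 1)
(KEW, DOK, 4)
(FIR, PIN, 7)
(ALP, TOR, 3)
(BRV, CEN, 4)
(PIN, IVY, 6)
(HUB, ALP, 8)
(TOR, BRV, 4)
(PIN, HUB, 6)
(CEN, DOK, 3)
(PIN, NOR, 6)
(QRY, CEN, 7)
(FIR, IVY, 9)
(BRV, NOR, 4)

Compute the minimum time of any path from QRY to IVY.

Running Dijkstra from QRY:
QRY: 0
ALP: 1  (via QRY)
TOR: 4  (via ALP)
HUB: 6  (via ALP)
CEN: 7  (via QRY)
BRV: 8  (via TOR)
FIR: 9  (via ALP)
DOK: 10  (via CEN)
KEW: 11  (via DOK)
NOR: 12  (via BRV)
PIN: 14  (via BRV)
IVY: 16  (via BRV)
Shortest route: QRY → ALP → TOR → BRV → IVY = 16 min.

16 min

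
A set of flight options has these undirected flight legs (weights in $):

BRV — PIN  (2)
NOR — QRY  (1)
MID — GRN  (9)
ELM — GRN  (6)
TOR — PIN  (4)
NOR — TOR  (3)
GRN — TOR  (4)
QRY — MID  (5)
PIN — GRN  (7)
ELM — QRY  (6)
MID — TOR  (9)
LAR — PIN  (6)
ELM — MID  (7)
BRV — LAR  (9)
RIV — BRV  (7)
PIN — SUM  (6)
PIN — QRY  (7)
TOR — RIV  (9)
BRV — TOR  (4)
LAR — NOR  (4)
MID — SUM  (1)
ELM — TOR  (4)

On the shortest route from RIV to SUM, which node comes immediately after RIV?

BRV

Compare a few routes:
RIV → BRV → PIN → SUM: 7+2+6 = 15
RIV → TOR → NOR → QRY → MID → SUM: 9+3+1+5+1 = 19
RIV → TOR → MID → SUM: 9+9+1 = 19
RIV → TOR → PIN → SUM: 9+4+6 = 19
Cheapest is RIV → BRV → PIN → SUM at $15.
So from RIV the first move is to BRV.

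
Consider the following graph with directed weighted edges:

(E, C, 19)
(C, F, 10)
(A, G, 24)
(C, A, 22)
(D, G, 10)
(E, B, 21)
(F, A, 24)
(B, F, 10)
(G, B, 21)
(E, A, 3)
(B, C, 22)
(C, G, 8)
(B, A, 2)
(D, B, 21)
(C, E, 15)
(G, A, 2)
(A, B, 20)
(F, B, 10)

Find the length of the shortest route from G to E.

58

Running Dijkstra from G:
G: 0
A: 2  (via G)
B: 21  (via G)
F: 31  (via B)
C: 43  (via B)
E: 58  (via C)
Shortest route: G → B → C → E = 58.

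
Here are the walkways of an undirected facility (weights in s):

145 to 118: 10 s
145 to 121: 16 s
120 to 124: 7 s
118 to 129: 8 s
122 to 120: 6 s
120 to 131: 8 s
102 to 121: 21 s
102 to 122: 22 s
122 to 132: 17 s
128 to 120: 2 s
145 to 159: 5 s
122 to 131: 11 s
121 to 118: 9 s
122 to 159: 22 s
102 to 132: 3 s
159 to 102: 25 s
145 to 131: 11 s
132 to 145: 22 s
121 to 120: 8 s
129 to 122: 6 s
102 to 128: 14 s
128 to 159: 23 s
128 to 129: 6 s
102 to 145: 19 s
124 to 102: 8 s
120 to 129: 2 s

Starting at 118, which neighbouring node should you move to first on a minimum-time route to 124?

Candidate routes:
118 - 129 - 128 - 120 - 124: 8+6+2+7 = 23
118 - 129 - 120 - 124: 8+2+7 = 17
The minimum is 17 s via 118 - 129 - 120 - 124.
So from 118 the first move is to 129.

129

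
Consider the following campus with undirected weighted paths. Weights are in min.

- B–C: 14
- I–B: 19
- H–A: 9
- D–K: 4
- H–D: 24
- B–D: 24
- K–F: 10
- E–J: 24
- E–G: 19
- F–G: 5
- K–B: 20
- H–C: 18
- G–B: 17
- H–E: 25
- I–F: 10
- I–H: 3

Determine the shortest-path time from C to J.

67 min

Candidate routes:
C–B–I–H–E–J: 14+19+3+25+24 = 85
C–B–G–E–J: 14+17+19+24 = 74
C–H–I–F–G–E–J: 18+3+10+5+19+24 = 79
C–H–E–J: 18+25+24 = 67
The minimum is 67 min via C–H–E–J.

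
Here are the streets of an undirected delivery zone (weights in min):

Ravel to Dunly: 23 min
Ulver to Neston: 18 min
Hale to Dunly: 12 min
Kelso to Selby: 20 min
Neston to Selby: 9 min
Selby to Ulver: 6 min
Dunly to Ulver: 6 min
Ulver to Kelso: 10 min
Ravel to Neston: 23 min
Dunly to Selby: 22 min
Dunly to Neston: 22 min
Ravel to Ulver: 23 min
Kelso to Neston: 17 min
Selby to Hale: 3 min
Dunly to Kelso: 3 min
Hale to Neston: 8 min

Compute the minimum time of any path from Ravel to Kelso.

26 min

Settle nodes by increasing distance from Ravel:
Ravel: 0
Dunly: 23  (via Ravel)
Neston: 23  (via Ravel)
Ulver: 23  (via Ravel)
Kelso: 26  (via Dunly)
Shortest route: Ravel → Dunly → Kelso = 26 min.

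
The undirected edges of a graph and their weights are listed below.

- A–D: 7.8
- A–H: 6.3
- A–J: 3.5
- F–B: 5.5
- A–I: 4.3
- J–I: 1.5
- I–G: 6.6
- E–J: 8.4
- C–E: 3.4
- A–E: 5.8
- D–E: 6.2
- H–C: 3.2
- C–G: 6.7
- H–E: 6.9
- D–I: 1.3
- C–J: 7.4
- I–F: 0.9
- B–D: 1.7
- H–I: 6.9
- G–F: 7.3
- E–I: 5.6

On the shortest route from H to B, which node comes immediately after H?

I

Compare a few routes:
H–A–J–I–D–B: 6.3+3.5+1.5+1.3+1.7 = 14.3
H–A–I–D–B: 6.3+4.3+1.3+1.7 = 13.6
H–I–F–B: 6.9+0.9+5.5 = 13.3
H–I–D–B: 6.9+1.3+1.7 = 9.9
Cheapest is H–I–D–B at 9.9.
So from H the first move is to I.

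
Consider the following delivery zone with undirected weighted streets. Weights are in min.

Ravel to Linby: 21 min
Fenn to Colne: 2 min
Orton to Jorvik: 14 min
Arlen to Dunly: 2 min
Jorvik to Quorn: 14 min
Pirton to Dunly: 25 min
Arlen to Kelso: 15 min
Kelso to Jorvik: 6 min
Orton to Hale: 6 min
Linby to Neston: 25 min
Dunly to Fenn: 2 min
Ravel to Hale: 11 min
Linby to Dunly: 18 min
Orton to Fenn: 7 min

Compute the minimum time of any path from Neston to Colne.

Running Dijkstra from Neston:
Neston: 0
Linby: 25  (via Neston)
Dunly: 43  (via Linby)
Arlen: 45  (via Dunly)
Fenn: 45  (via Dunly)
Ravel: 46  (via Linby)
Colne: 47  (via Fenn)
Shortest route: Neston–Linby–Dunly–Fenn–Colne = 47 min.

47 min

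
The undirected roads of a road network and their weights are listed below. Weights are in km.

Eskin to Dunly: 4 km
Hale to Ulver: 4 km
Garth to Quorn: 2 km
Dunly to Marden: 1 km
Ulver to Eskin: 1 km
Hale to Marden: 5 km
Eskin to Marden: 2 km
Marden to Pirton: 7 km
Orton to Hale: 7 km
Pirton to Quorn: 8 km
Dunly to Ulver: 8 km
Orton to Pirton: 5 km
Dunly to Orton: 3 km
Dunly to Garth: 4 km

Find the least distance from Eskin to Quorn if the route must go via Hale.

Shortest Eskin→Hale: Eskin → Ulver → Hale = 5
Best Hale to Quorn: Hale → Marden → Dunly → Garth → Quorn costing 12
Total via Hale: 5 + 12 = 17 km.

17 km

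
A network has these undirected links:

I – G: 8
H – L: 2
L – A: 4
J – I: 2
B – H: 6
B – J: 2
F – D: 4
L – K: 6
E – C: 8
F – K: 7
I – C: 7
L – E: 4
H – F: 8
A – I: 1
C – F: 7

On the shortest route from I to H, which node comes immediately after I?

Compare a few routes:
I → J → B → H: 2+2+6 = 10
I → A → L → H: 1+4+2 = 7
Cheapest is I → A → L → H at 7.
So from I the first move is to A.

A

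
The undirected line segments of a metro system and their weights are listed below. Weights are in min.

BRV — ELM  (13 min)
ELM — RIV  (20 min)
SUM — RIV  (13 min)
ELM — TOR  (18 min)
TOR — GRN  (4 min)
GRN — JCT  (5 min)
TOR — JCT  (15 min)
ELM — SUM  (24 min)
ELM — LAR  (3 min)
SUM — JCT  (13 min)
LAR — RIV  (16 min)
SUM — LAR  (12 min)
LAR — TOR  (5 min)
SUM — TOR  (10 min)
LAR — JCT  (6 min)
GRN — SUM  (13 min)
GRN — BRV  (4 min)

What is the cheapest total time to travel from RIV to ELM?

Enumerating some paths:
RIV - ELM: 20 = 20
RIV - LAR - ELM: 16+3 = 19
Cheapest is RIV - LAR - ELM at 19 min.

19 min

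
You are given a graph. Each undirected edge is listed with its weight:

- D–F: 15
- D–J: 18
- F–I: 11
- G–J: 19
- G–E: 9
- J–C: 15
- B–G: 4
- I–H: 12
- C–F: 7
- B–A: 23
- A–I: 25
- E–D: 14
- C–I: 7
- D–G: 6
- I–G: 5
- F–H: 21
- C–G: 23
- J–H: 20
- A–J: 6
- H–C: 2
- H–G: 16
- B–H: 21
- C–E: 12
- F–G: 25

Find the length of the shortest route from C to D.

Shortest distances from C:
C: 0
H: 2  (via C)
F: 7  (via C)
I: 7  (via C)
E: 12  (via C)
G: 12  (via I)
J: 15  (via C)
B: 16  (via G)
D: 18  (via G)
Shortest route: C → I → G → D = 18.

18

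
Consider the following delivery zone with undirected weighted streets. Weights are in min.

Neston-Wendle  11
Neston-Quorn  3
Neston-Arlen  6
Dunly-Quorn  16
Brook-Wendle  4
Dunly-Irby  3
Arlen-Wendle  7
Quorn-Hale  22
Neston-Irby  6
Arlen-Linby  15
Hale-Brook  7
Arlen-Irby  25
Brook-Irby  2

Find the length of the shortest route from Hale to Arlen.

Enumerating some paths:
Hale–Brook–Wendle–Neston–Arlen: 7+4+11+6 = 28
Hale–Brook–Wendle–Arlen: 7+4+7 = 18
Hale–Brook–Irby–Neston–Arlen: 7+2+6+6 = 21
Cheapest is Hale–Brook–Wendle–Arlen at 18 min.

18 min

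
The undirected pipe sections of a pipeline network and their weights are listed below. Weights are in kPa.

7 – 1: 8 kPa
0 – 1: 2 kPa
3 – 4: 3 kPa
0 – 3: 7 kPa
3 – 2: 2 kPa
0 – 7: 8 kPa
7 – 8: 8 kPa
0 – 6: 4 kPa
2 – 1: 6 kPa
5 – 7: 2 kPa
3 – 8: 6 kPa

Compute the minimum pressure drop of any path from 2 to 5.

Shortest distances from 2:
2: 0
3: 2  (via 2)
4: 5  (via 3)
1: 6  (via 2)
0: 8  (via 1)
8: 8  (via 3)
6: 12  (via 0)
7: 14  (via 1)
5: 16  (via 7)
Shortest route: 2–1–7–5 = 16 kPa.

16 kPa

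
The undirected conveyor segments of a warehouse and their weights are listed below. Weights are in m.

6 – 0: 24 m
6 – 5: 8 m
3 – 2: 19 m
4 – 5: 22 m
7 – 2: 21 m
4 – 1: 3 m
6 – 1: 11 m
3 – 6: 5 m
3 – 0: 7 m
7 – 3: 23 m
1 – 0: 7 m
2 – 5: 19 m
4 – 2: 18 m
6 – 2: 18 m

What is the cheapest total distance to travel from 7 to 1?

37 m

Candidate routes:
7–3–0–1: 23+7+7 = 37
7–3–6–1: 23+5+11 = 39
Cheapest is 7–3–0–1 at 37 m.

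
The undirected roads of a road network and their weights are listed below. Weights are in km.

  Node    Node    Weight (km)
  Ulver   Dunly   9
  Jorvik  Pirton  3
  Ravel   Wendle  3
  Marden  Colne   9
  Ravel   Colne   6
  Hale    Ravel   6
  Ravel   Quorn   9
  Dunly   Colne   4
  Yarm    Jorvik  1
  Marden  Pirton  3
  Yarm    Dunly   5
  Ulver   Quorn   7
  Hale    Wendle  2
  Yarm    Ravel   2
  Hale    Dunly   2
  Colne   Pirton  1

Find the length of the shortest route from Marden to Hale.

10 km

Running Dijkstra from Marden:
Marden: 0
Pirton: 3  (via Marden)
Colne: 4  (via Pirton)
Jorvik: 6  (via Pirton)
Yarm: 7  (via Jorvik)
Dunly: 8  (via Colne)
Ravel: 9  (via Yarm)
Hale: 10  (via Dunly)
Shortest route: Marden → Pirton → Colne → Dunly → Hale = 10 km.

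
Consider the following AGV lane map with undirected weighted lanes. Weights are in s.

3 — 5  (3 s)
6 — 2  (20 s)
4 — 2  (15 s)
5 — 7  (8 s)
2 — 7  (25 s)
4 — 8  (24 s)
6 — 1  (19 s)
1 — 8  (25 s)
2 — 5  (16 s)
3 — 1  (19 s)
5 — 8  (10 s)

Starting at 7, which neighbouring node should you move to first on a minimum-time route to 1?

5

Enumerating some paths:
7 - 5 - 2 - 6 - 1: 8+16+20+19 = 63
7 - 5 - 3 - 1: 8+3+19 = 30
7 - 5 - 8 - 1: 8+10+25 = 43
The minimum is 30 s via 7 - 5 - 3 - 1.
So from 7 the first move is to 5.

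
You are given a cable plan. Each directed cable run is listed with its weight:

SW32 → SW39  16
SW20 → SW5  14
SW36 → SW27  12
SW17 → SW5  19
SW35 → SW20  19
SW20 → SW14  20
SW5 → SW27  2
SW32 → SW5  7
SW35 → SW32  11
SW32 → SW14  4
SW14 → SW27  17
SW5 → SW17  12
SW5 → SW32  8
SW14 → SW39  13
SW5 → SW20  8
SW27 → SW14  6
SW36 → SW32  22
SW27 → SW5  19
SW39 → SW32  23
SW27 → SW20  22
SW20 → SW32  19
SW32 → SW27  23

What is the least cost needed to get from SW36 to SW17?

41

Settle nodes by increasing distance from SW36:
SW36: 0
SW27: 12  (via SW36)
SW14: 18  (via SW27)
SW32: 22  (via SW36)
SW5: 29  (via SW32)
SW39: 31  (via SW14)
SW20: 34  (via SW27)
SW17: 41  (via SW5)
Shortest route: SW36–SW32–SW5–SW17 = 41.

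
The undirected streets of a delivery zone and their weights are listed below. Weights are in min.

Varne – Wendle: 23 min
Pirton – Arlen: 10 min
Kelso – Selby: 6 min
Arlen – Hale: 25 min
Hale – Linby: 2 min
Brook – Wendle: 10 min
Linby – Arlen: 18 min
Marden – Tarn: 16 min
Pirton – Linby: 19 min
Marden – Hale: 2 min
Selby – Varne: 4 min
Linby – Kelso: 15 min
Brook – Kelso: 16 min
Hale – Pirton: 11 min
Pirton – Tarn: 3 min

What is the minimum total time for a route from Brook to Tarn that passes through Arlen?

62 min

Shortest Brook→Arlen: Brook → Kelso → Linby → Arlen = 49
Best Arlen to Tarn: Arlen → Pirton → Tarn costing 13
Total via Arlen: 49 + 13 = 62 min.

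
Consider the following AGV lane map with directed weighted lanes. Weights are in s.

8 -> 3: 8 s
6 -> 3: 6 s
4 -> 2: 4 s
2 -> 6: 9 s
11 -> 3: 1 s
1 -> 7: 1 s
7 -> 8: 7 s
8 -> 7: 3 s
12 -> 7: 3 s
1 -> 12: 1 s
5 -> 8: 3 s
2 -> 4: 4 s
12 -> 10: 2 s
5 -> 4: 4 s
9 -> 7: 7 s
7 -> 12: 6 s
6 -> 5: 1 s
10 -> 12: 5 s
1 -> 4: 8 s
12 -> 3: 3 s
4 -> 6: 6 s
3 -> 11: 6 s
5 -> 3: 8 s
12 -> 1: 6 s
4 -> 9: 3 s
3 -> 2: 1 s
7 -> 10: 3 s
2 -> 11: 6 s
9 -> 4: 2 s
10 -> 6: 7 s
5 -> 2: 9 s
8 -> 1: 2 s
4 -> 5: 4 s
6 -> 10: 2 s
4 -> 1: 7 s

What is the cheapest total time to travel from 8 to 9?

13 s

Shortest distances from 8:
8: 0
1: 2  (via 8)
7: 3  (via 8)
12: 3  (via 1)
10: 5  (via 12)
3: 6  (via 12)
2: 7  (via 3)
4: 10  (via 1)
6: 12  (via 10)
11: 12  (via 3)
5: 13  (via 6)
9: 13  (via 4)
Shortest route: 8–1–4–9 = 13 s.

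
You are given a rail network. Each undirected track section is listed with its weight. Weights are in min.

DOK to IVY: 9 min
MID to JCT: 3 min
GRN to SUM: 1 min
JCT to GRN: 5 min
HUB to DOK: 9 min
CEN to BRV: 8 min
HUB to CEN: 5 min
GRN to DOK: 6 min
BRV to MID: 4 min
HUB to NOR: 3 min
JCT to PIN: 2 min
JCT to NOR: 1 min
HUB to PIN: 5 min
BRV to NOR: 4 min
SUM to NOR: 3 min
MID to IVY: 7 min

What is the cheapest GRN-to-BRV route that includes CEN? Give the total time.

20 min

Best GRN to CEN: GRN → SUM → NOR → HUB → CEN costing 12
Shortest CEN→BRV: CEN → BRV = 8
Total via CEN: 12 + 8 = 20 min.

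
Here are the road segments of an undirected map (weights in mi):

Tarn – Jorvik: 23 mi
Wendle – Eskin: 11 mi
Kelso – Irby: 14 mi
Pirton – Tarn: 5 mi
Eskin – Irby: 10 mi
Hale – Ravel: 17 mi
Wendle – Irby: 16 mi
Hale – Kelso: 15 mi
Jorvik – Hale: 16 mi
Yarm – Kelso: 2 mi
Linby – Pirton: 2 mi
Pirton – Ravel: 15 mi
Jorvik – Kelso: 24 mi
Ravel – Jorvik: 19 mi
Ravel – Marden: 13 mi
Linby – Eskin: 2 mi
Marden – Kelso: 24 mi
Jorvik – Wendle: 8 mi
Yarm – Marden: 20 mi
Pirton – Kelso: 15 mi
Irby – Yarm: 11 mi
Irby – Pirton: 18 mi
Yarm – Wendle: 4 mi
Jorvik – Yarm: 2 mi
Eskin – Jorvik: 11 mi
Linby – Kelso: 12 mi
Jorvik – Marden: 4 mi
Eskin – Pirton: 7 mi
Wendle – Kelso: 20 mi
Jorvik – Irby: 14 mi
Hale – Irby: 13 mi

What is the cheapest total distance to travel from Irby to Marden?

17 mi

Settle nodes by increasing distance from Irby:
Irby: 0
Eskin: 10  (via Irby)
Yarm: 11  (via Irby)
Linby: 12  (via Eskin)
Kelso: 13  (via Yarm)
Hale: 13  (via Irby)
Jorvik: 13  (via Yarm)
Pirton: 14  (via Linby)
Wendle: 15  (via Yarm)
Marden: 17  (via Jorvik)
Shortest route: Irby–Yarm–Jorvik–Marden = 17 mi.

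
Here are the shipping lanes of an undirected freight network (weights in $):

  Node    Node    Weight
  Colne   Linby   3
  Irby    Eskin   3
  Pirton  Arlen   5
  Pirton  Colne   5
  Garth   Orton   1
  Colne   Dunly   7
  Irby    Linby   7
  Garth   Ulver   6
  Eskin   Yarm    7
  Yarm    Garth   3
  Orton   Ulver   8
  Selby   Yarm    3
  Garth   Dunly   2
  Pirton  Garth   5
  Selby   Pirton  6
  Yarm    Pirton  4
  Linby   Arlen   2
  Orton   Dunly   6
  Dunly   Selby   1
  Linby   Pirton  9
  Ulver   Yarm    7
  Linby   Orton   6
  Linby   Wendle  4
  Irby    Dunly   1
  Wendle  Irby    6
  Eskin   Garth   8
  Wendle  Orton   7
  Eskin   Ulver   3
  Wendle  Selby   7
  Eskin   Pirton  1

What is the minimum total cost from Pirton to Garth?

Running Dijkstra from Pirton:
Pirton: 0
Eskin: 1  (via Pirton)
Irby: 4  (via Eskin)
Ulver: 4  (via Eskin)
Yarm: 4  (via Pirton)
Dunly: 5  (via Irby)
Garth: 5  (via Pirton)
Shortest route: Pirton → Garth = $5.

$5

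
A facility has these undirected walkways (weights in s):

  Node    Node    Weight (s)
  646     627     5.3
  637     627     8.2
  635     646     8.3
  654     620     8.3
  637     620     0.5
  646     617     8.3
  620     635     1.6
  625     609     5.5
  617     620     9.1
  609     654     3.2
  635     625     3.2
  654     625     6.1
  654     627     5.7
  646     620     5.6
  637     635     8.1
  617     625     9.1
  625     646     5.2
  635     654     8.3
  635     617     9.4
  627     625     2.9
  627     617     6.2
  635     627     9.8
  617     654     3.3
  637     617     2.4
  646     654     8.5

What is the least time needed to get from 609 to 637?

Candidate routes:
609 → 625 → 635 → 620 → 637: 5.5+3.2+1.6+0.5 = 10.8
609 → 654 → 617 → 637: 3.2+3.3+2.4 = 8.9
The minimum is 8.9 s via 609 → 654 → 617 → 637.

8.9 s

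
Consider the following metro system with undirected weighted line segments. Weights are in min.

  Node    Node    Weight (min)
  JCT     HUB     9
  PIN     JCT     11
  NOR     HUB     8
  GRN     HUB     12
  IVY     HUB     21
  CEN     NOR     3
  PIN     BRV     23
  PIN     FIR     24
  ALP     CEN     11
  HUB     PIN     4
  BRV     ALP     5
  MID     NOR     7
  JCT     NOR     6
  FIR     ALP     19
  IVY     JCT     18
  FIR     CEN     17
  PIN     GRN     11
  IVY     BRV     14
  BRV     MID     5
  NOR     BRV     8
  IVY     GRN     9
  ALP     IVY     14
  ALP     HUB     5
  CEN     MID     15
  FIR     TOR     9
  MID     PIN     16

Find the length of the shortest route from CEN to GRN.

Running Dijkstra from CEN:
CEN: 0
NOR: 3  (via CEN)
JCT: 9  (via NOR)
MID: 10  (via NOR)
HUB: 11  (via NOR)
BRV: 11  (via NOR)
ALP: 11  (via CEN)
PIN: 15  (via HUB)
FIR: 17  (via CEN)
GRN: 23  (via HUB)
Shortest route: CEN–NOR–HUB–GRN = 23 min.

23 min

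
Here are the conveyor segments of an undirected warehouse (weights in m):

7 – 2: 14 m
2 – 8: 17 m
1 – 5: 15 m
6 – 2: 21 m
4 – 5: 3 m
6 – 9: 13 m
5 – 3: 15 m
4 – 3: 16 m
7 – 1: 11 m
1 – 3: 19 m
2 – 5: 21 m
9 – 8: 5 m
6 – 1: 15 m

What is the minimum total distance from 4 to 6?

Candidate routes:
4 → 5 → 1 → 6: 3+15+15 = 33
4 → 5 → 2 → 6: 3+21+21 = 45
The minimum is 33 m via 4 → 5 → 1 → 6.

33 m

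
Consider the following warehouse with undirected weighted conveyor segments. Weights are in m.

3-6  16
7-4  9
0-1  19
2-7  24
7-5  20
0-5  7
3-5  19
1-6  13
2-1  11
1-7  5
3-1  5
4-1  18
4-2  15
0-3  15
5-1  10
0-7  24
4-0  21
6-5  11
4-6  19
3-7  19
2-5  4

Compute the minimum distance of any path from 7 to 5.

15 m

Settle nodes by increasing distance from 7:
7: 0
1: 5  (via 7)
4: 9  (via 7)
3: 10  (via 1)
5: 15  (via 1)
Shortest route: 7 → 1 → 5 = 15 m.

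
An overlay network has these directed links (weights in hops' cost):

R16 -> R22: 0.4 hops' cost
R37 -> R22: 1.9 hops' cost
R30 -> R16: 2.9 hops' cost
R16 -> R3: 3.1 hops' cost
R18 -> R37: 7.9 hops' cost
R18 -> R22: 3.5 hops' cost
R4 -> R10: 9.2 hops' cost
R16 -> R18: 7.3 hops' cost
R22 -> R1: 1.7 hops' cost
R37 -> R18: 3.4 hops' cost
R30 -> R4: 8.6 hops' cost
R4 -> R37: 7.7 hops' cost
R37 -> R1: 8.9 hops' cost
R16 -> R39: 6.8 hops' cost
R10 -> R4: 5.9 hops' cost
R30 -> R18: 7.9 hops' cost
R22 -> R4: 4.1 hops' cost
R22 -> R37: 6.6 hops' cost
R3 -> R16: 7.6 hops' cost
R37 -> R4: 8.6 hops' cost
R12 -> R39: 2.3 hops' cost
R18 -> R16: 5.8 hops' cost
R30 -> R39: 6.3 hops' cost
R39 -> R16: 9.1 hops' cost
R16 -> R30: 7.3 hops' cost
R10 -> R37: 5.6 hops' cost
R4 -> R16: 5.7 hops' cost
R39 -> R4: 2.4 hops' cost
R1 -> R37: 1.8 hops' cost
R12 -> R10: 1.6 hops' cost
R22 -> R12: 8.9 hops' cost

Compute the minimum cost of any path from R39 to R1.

Running Dijkstra from R39:
R39: 0
R4: 2.4  (via R39)
R16: 8.1  (via R4)
R22: 8.5  (via R16)
R37: 10.1  (via R4)
R1: 10.2  (via R22)
Shortest route: R39 → R4 → R16 → R22 → R1 = 10.2 hops' cost.

10.2 hops' cost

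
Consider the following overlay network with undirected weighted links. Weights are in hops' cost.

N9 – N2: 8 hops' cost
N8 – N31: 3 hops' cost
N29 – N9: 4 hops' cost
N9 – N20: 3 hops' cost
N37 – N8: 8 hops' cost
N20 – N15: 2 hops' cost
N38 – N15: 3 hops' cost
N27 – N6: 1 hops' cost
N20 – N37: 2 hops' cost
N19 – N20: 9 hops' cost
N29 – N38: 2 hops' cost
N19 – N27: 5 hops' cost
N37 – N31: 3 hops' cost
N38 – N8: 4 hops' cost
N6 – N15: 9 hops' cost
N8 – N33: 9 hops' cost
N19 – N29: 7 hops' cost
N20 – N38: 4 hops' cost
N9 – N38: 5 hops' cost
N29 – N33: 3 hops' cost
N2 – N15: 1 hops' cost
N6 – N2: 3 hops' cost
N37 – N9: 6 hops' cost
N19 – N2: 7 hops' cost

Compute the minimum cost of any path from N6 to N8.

Settle nodes by increasing distance from N6:
N6: 0
N27: 1  (via N6)
N2: 3  (via N6)
N15: 4  (via N2)
N20: 6  (via N15)
N19: 6  (via N27)
N38: 7  (via N15)
N37: 8  (via N20)
N9: 9  (via N20)
N29: 9  (via N38)
N31: 11  (via N37)
N8: 11  (via N38)
Shortest route: N6–N2–N15–N38–N8 = 11 hops' cost.

11 hops' cost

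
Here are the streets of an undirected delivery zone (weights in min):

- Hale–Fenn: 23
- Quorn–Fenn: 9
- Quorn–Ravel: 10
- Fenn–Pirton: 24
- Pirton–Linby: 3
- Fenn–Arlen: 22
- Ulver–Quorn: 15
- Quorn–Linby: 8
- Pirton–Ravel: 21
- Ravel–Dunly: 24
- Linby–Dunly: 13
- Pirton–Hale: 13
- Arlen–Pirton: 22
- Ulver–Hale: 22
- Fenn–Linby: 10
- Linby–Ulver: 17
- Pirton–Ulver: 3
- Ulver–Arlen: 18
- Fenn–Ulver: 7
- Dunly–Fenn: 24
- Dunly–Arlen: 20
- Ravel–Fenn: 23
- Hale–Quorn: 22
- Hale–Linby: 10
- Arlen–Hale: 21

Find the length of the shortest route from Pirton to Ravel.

21 min

Shortest distances from Pirton:
Pirton: 0
Linby: 3  (via Pirton)
Ulver: 3  (via Pirton)
Fenn: 10  (via Ulver)
Quorn: 11  (via Linby)
Hale: 13  (via Pirton)
Dunly: 16  (via Linby)
Ravel: 21  (via Pirton)
Shortest route: Pirton → Ravel = 21 min.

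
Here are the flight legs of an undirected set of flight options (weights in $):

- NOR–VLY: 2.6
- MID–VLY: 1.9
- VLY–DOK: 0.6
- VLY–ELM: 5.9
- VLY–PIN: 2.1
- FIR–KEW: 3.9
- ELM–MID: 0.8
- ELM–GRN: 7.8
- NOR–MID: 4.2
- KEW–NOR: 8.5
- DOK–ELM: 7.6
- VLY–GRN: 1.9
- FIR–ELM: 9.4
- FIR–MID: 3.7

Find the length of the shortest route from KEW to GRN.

Settle nodes by increasing distance from KEW:
KEW: 0
FIR: 3.9  (via KEW)
MID: 7.6  (via FIR)
ELM: 8.4  (via MID)
NOR: 8.5  (via KEW)
VLY: 9.5  (via MID)
DOK: 10.1  (via VLY)
GRN: 11.4  (via VLY)
Shortest route: KEW → FIR → MID → VLY → GRN = $11.4.

$11.4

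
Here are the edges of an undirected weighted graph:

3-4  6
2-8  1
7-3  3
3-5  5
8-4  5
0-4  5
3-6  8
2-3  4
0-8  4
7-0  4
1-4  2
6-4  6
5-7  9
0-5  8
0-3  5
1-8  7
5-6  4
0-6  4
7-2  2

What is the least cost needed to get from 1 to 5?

12

Enumerating some paths:
1 → 4 → 3 → 5: 2+6+5 = 13
1 → 4 → 6 → 5: 2+6+4 = 12
1 → 4 → 0 → 6 → 5: 2+5+4+4 = 15
The minimum is 12 via 1 → 4 → 6 → 5.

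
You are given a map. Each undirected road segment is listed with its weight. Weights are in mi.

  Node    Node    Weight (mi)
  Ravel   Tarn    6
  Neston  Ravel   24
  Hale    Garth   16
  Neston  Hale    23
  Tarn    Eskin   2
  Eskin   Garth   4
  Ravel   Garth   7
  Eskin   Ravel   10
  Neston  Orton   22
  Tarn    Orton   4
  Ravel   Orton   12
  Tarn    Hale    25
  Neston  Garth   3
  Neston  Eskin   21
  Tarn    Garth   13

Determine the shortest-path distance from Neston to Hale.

19 mi

Compare a few routes:
Neston - Hale: 23 = 23
Neston - Garth - Hale: 3+16 = 19
The minimum is 19 mi via Neston - Garth - Hale.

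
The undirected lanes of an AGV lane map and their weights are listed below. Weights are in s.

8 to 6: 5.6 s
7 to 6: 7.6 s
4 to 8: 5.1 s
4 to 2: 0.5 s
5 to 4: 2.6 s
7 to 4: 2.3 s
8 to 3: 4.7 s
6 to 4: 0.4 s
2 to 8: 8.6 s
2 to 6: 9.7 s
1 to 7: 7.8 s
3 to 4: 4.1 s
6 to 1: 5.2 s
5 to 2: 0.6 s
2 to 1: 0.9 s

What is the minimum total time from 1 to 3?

Enumerating some paths:
1 - 2 - 4 - 3: 0.9+0.5+4.1 = 5.5
1 - 2 - 5 - 4 - 3: 0.9+0.6+2.6+4.1 = 8.2
The minimum is 5.5 s via 1 - 2 - 4 - 3.

5.5 s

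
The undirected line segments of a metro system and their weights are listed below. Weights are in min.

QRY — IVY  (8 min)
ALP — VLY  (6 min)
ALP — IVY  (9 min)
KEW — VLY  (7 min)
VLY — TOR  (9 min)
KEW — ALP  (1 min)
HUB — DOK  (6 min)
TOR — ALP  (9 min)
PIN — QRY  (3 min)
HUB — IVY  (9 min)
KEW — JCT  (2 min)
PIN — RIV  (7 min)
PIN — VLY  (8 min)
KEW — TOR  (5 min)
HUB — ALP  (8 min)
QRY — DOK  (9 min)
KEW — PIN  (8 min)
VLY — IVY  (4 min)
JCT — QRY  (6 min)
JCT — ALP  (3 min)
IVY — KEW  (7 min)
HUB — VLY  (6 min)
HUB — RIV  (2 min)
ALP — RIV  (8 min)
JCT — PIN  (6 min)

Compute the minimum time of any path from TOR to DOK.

20 min

Settle nodes by increasing distance from TOR:
TOR: 0
KEW: 5  (via TOR)
ALP: 6  (via KEW)
JCT: 7  (via KEW)
VLY: 9  (via TOR)
IVY: 12  (via KEW)
QRY: 13  (via JCT)
PIN: 13  (via KEW)
HUB: 14  (via ALP)
RIV: 14  (via ALP)
DOK: 20  (via HUB)
Shortest route: TOR → KEW → ALP → HUB → DOK = 20 min.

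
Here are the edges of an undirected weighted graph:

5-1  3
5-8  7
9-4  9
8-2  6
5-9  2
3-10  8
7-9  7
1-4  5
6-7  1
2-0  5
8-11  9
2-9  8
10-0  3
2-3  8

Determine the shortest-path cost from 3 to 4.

Running Dijkstra from 3:
3: 0
2: 8  (via 3)
10: 8  (via 3)
0: 11  (via 10)
8: 14  (via 2)
9: 16  (via 2)
5: 18  (via 9)
1: 21  (via 5)
7: 23  (via 9)
11: 23  (via 8)
6: 24  (via 7)
4: 25  (via 9)
Shortest route: 3 → 2 → 9 → 4 = 25.

25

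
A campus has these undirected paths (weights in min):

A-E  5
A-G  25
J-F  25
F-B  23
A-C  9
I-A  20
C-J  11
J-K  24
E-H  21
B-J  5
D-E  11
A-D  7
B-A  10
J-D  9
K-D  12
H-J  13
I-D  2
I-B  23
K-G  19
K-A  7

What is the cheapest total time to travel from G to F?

58 min

Compare a few routes:
G → K → D → J → F: 19+12+9+25 = 65
G → K → A → B → F: 19+7+10+23 = 59
G → A → B → F: 25+10+23 = 58
Cheapest is G → A → B → F at 58 min.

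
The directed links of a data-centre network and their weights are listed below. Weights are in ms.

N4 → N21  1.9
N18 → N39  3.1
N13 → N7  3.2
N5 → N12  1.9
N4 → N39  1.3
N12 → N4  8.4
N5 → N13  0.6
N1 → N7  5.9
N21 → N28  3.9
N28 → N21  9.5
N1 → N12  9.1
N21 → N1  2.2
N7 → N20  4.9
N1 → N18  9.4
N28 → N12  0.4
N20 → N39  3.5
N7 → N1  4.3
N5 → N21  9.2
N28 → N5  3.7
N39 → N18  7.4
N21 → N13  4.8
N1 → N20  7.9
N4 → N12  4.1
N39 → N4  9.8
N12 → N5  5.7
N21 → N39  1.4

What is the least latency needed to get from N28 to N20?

Settle nodes by increasing distance from N28:
N28: 0
N12: 0.4  (via N28)
N5: 3.7  (via N28)
N13: 4.3  (via N5)
N7: 7.5  (via N13)
N4: 8.8  (via N12)
N21: 9.5  (via N28)
N39: 10.1  (via N4)
N1: 11.7  (via N21)
N20: 12.4  (via N7)
Shortest route: N28 → N5 → N13 → N7 → N20 = 12.4 ms.

12.4 ms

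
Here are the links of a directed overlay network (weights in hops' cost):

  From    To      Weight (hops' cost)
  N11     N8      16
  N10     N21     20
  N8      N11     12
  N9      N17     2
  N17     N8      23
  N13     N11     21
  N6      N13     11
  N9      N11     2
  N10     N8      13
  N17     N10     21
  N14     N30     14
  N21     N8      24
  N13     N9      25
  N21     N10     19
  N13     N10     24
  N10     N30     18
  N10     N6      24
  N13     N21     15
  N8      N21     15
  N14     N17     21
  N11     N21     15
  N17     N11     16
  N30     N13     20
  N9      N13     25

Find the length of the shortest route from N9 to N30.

Compare a few routes:
N9–N11–N21–N10–N30: 2+15+19+18 = 54
N9–N17–N10–N30: 2+21+18 = 41
The minimum is 41 hops' cost via N9–N17–N10–N30.

41 hops' cost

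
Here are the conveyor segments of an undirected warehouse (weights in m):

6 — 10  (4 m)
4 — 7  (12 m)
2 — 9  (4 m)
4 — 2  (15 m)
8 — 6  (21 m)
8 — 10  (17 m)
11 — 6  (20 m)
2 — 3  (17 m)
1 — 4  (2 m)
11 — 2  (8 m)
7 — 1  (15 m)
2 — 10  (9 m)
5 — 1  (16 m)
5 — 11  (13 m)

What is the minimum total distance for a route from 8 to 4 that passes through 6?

49 m

Shortest 8→6: 8–6 = 21
Best 6 to 4: 6–10–2–4 costing 28
Total via 6: 21 + 28 = 49 m.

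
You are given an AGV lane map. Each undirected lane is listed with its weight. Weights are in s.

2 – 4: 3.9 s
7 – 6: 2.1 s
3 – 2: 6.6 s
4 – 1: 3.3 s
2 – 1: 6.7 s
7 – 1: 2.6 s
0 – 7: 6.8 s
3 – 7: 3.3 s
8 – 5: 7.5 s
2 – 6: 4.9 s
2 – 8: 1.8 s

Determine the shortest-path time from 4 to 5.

13.2 s

Settle nodes by increasing distance from 4:
4: 0
1: 3.3  (via 4)
2: 3.9  (via 4)
8: 5.7  (via 2)
7: 5.9  (via 1)
6: 8  (via 7)
3: 9.2  (via 7)
0: 12.7  (via 7)
5: 13.2  (via 8)
Shortest route: 4–2–8–5 = 13.2 s.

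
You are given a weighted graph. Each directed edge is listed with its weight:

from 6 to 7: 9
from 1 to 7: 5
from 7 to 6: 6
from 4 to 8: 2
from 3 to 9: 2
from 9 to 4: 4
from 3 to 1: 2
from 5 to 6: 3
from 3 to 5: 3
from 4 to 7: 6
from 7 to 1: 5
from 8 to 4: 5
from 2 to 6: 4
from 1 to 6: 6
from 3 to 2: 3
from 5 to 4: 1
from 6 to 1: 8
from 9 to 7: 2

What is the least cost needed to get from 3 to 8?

Compare a few routes:
3 - 5 - 4 - 8: 3+1+2 = 6
3 - 9 - 4 - 8: 2+4+2 = 8
Cheapest is 3 - 5 - 4 - 8 at 6.

6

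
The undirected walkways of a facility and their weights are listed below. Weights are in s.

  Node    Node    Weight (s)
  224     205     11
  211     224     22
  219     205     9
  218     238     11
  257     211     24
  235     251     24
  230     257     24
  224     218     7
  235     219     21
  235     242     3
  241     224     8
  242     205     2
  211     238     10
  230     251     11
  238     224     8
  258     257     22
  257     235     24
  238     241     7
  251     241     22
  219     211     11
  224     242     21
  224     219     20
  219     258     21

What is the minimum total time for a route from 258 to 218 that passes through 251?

94 s

Best 258 to 251: 258 → 257 → 230 → 251 costing 57
Shortest 251→218: 251 → 241 → 224 → 218 = 37
Total via 251: 57 + 37 = 94 s.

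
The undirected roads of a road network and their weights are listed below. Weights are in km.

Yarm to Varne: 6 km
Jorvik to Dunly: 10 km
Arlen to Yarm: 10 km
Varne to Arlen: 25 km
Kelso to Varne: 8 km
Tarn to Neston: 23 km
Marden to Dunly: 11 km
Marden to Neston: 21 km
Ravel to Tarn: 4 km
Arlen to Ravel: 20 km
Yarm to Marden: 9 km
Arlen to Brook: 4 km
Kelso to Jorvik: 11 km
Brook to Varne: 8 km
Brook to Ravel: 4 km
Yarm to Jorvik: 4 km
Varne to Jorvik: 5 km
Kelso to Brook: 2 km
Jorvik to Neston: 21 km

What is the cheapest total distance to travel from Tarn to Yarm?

Enumerating some paths:
Tarn → Ravel → Brook → Kelso → Varne → Yarm: 4+4+2+8+6 = 24
Tarn → Ravel → Brook → Arlen → Yarm: 4+4+4+10 = 22
Cheapest is Tarn → Ravel → Brook → Arlen → Yarm at 22 km.

22 km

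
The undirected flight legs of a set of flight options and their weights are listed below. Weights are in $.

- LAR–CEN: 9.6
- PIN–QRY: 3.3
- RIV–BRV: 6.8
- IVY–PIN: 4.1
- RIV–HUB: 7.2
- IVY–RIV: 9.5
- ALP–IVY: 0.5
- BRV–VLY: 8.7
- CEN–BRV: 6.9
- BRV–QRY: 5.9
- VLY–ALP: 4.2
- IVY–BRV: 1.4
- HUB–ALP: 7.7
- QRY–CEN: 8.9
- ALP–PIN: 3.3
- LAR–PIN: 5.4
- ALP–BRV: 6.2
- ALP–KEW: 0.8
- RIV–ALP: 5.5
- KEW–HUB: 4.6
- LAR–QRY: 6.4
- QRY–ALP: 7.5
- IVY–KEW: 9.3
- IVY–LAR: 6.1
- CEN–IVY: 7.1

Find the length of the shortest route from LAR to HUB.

$12

Shortest distances from LAR:
LAR: 0
PIN: 5.4  (via LAR)
IVY: 6.1  (via LAR)
QRY: 6.4  (via LAR)
ALP: 6.6  (via IVY)
KEW: 7.4  (via ALP)
BRV: 7.5  (via IVY)
CEN: 9.6  (via LAR)
VLY: 10.8  (via ALP)
HUB: 12  (via KEW)
Shortest route: LAR → IVY → ALP → KEW → HUB = $12.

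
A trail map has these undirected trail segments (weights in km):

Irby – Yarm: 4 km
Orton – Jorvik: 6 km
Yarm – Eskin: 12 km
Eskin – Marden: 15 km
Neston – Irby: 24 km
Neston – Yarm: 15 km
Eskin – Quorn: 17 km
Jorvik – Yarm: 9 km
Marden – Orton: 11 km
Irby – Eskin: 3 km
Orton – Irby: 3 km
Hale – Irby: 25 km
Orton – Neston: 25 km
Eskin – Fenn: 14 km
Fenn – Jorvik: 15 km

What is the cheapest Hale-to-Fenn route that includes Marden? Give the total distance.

Best Hale to Marden: Hale → Irby → Orton → Marden costing 39
Best Marden to Fenn: Marden → Eskin → Fenn costing 29
Total via Marden: 39 + 29 = 68 km.

68 km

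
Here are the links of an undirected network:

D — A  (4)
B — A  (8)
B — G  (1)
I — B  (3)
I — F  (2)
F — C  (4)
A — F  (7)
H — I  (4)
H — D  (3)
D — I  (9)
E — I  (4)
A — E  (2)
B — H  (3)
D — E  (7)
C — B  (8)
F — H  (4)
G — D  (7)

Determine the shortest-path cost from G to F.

6

Enumerating some paths:
G–B–I–F: 1+3+2 = 6
G–B–H–F: 1+3+4 = 8
Cheapest is G–B–I–F at 6.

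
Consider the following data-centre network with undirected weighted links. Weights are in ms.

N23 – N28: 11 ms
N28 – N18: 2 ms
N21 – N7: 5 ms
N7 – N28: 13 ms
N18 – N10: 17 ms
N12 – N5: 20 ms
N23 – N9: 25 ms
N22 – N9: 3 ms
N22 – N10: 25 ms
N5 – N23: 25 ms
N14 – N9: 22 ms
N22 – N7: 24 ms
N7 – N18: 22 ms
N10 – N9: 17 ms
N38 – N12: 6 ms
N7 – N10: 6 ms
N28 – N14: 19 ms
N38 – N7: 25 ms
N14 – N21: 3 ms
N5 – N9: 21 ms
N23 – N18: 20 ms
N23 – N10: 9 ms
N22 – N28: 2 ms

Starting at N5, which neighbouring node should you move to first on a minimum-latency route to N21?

N9

Enumerating some paths:
N5 - N9 - N14 - N21: 21+22+3 = 46
N5 - N9 - N22 - N28 - N7 - N21: 21+3+2+13+5 = 44
N5 - N23 - N10 - N7 - N21: 25+9+6+5 = 45
Cheapest is N5 - N9 - N22 - N28 - N7 - N21 at 44 ms.
So from N5 the first move is to N9.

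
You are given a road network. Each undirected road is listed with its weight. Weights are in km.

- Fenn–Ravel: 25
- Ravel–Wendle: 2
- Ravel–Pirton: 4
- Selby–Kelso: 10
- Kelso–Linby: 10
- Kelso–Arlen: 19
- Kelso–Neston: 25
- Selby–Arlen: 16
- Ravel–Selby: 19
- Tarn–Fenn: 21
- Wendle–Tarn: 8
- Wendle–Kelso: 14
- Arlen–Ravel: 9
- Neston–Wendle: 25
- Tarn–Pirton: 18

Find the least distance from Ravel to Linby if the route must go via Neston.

Shortest Ravel→Neston: Ravel–Wendle–Neston = 27
Shortest Neston→Linby: Neston–Kelso–Linby = 35
Total via Neston: 27 + 35 = 62 km.

62 km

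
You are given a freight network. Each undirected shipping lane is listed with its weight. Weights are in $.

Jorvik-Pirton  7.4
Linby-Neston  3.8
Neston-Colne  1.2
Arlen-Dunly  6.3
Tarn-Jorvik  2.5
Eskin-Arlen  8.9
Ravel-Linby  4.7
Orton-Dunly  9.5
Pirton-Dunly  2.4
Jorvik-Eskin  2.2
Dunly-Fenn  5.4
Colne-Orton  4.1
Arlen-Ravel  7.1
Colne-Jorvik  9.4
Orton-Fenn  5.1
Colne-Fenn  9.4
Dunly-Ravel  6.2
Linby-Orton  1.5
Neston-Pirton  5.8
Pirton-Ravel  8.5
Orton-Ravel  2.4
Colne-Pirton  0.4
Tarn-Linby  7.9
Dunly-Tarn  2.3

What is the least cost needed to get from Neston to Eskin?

Settle nodes by increasing distance from Neston:
Neston: 0
Colne: 1.2  (via Neston)
Pirton: 1.6  (via Colne)
Linby: 3.8  (via Neston)
Dunly: 4  (via Pirton)
Orton: 5.3  (via Colne)
Tarn: 6.3  (via Dunly)
Ravel: 7.7  (via Orton)
Jorvik: 8.8  (via Tarn)
Fenn: 9.4  (via Dunly)
Arlen: 10.3  (via Dunly)
Eskin: 11  (via Jorvik)
Shortest route: Neston → Colne → Pirton → Dunly → Tarn → Jorvik → Eskin = $11.

$11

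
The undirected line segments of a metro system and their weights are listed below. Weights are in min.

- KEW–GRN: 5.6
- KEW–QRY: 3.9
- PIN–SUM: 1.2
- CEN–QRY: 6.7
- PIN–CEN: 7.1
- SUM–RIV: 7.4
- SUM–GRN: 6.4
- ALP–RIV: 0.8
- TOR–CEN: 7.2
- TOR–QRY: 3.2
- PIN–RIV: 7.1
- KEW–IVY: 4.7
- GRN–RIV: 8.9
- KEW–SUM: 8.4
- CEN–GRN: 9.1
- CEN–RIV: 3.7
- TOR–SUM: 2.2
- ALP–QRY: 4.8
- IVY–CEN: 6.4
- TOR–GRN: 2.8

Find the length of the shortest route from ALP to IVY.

Running Dijkstra from ALP:
ALP: 0
RIV: 0.8  (via ALP)
CEN: 4.5  (via RIV)
QRY: 4.8  (via ALP)
PIN: 7.9  (via RIV)
TOR: 8  (via QRY)
SUM: 8.2  (via RIV)
KEW: 8.7  (via QRY)
GRN: 9.7  (via RIV)
IVY: 10.9  (via CEN)
Shortest route: ALP → RIV → CEN → IVY = 10.9 min.

10.9 min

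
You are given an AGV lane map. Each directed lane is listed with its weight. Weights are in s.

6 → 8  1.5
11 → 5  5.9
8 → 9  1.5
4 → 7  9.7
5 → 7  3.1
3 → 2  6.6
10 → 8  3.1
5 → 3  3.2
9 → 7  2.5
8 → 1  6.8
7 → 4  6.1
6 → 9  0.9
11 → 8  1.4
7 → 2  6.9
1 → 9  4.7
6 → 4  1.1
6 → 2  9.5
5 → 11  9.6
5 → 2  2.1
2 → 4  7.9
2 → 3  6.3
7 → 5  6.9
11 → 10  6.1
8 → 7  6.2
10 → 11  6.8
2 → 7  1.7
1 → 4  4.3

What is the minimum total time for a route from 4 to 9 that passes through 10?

36.9 s

Best 4 to 10: 4 → 7 → 5 → 11 → 10 costing 32.3
Shortest 10→9: 10 → 8 → 9 = 4.6
Total via 10: 32.3 + 4.6 = 36.9 s.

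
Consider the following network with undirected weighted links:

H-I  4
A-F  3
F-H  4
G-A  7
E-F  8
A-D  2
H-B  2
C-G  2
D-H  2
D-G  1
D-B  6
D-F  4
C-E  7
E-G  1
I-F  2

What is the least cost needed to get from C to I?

9

Running Dijkstra from C:
C: 0
G: 2  (via C)
D: 3  (via G)
E: 3  (via G)
A: 5  (via D)
H: 5  (via D)
B: 7  (via H)
F: 7  (via D)
I: 9  (via H)
Shortest route: C → G → D → H → I = 9.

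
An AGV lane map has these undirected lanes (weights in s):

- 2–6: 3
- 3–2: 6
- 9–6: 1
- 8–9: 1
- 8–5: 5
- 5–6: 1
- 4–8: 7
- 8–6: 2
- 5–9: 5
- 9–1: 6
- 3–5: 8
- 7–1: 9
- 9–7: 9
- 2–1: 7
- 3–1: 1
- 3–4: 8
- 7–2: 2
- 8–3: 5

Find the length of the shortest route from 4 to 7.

14 s

Enumerating some paths:
4 → 8 → 6 → 2 → 7: 7+2+3+2 = 14
4 → 3 → 2 → 7: 8+6+2 = 16
4 → 8 → 9 → 7: 7+1+9 = 17
Cheapest is 4 → 8 → 6 → 2 → 7 at 14 s.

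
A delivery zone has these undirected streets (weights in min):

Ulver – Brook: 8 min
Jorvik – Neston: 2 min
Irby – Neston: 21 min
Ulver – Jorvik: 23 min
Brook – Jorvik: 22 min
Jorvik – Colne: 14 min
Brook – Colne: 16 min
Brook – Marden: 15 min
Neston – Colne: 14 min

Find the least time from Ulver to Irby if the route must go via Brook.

Best Ulver to Brook: Ulver–Brook costing 8
Best Brook to Irby: Brook–Jorvik–Neston–Irby costing 45
Total via Brook: 8 + 45 = 53 min.

53 min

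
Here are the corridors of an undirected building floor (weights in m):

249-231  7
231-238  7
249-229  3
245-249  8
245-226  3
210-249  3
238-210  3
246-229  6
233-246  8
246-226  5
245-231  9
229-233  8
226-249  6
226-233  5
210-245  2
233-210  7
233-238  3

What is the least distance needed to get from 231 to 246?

Compare a few routes:
231 → 249 → 229 → 246: 7+3+6 = 16
231 → 249 → 226 → 246: 7+6+5 = 18
231 → 238 → 233 → 246: 7+3+8 = 18
231 → 245 → 226 → 246: 9+3+5 = 17
Cheapest is 231 → 249 → 229 → 246 at 16 m.

16 m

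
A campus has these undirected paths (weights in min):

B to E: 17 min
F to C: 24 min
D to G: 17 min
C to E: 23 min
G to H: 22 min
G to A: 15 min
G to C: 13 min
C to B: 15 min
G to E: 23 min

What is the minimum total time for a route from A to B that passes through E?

55 min

Shortest A→E: A–G–E = 38
Best E to B: E–B costing 17
Total via E: 38 + 17 = 55 min.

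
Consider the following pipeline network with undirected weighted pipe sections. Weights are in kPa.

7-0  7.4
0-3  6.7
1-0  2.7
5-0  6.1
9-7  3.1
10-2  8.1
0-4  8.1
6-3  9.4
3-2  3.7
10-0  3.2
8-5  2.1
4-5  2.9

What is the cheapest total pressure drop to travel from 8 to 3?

Compare a few routes:
8 → 5 → 4 → 0 → 3: 2.1+2.9+8.1+6.7 = 19.8
8 → 5 → 0 → 3: 2.1+6.1+6.7 = 14.9
The minimum is 14.9 kPa via 8 → 5 → 0 → 3.

14.9 kPa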